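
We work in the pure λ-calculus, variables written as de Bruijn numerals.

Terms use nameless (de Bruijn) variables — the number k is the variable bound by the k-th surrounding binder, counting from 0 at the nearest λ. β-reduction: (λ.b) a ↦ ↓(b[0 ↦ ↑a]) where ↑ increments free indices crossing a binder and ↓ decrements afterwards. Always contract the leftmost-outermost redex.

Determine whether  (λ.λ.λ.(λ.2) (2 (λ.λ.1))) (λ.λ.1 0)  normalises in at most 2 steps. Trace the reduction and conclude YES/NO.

Answer: YES — reaches normal form λ.λ.1 in 2 ≤ 2 steps

Derivation:
  start: (λ.λ.λ.(λ.2) (2 (λ.λ.1))) (λ.λ.1 0)
  →1  λ.λ.(λ.2) ((λ.λ.1 0) (λ.λ.1))
  →2  λ.λ.1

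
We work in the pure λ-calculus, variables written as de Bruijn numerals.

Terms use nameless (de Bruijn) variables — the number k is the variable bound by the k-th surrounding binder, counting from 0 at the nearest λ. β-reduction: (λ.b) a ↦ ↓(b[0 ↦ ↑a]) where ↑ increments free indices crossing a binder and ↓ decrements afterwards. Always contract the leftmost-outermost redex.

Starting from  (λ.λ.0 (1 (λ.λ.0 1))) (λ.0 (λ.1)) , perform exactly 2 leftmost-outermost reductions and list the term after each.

  start: (λ.λ.0 (1 (λ.λ.0 1))) (λ.0 (λ.1))
  step 1: λ.0 ((λ.0 (λ.1)) (λ.λ.0 1))
  step 2: λ.0 ((λ.λ.0 1) (λ.λ.λ.0 1))

Answer: after 2 steps: λ.0 ((λ.λ.0 1) (λ.λ.λ.0 1))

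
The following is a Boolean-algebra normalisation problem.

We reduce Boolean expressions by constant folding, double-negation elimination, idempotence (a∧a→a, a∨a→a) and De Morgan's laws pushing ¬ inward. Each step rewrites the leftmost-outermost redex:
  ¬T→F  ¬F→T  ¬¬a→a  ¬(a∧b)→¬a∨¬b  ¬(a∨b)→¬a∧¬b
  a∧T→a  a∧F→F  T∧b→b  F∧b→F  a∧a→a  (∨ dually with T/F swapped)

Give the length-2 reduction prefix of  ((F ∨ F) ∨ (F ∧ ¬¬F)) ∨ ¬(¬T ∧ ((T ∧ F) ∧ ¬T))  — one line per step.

  start: ((F ∨ F) ∨ (F ∧ ¬¬F)) ∨ ¬(¬T ∧ ((T ∧ F) ∧ ¬T))
  step 1: (F ∨ (F ∧ ¬¬F)) ∨ ¬(¬T ∧ ((T ∧ F) ∧ ¬T))
  step 2: (F ∧ ¬¬F) ∨ ¬(¬T ∧ ((T ∧ F) ∧ ¬T))

Answer: after 2 steps: (F ∧ ¬¬F) ∨ ¬(¬T ∧ ((T ∧ F) ∧ ¬T))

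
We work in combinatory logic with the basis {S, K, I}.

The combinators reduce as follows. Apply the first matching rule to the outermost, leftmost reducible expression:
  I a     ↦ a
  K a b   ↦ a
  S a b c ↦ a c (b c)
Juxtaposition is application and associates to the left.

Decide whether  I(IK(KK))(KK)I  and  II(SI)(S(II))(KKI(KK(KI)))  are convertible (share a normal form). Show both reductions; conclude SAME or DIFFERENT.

Answer: SAME — A ⇓ K, B ⇓ K

Reduction:
Term A:
  start: I(IK(KK))(KK)I
  step 1: IK(KK)(KK)I
  step 2: K(KK)(KK)I
  step 3: KKI
  step 4: K

Term B:
  start: II(SI)(S(II))(KKI(KK(KI)))
  step 1: I(SI)(S(II))(KKI(KK(KI)))
  step 2: SI(S(II))(KKI(KK(KI)))
  step 3: I(KKI(KK(KI)))(S(II)(KKI(KK(KI))))
  step 4: KKI(KK(KI))(S(II)(KKI(KK(KI))))
  step 5: K(KK(KI))(S(II)(KKI(KK(KI))))
  step 6: KK(KI)
  step 7: K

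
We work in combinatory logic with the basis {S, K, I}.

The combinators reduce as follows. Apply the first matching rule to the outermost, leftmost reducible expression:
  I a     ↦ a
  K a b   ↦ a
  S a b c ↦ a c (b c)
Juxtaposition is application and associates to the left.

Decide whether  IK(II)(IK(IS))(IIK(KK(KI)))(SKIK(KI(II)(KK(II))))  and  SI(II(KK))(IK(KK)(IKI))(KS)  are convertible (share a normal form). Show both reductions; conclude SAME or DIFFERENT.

Term A:
  start: IK(II)(IK(IS))(IIK(KK(KI)))(SKIK(KI(II)(KK(II))))
  →1  K(II)(IK(IS))(IIK(KK(KI)))(SKIK(KI(II)(KK(II))))
  →2  II(IIK(KK(KI)))(SKIK(KI(II)(KK(II))))
  →3  I(IIK(KK(KI)))(SKIK(KI(II)(KK(II))))
  →4  IIK(KK(KI))(SKIK(KI(II)(KK(II))))
  →5  IK(KK(KI))(SKIK(KI(II)(KK(II))))
  →6  K(KK(KI))(SKIK(KI(II)(KK(II))))
  →7  KK(KI)
  →8  K

Term B:
  start: SI(II(KK))(IK(KK)(IKI))(KS)
  →1  I(IK(KK)(IKI))(II(KK)(IK(KK)(IKI)))(KS)
  →2  IK(KK)(IKI)(II(KK)(IK(KK)(IKI)))(KS)
  →3  K(KK)(IKI)(II(KK)(IK(KK)(IKI)))(KS)
  →4  KK(II(KK)(IK(KK)(IKI)))(KS)
  →5  K(KS)

Answer: DIFFERENT — A ⇓ K, B ⇓ K(KS)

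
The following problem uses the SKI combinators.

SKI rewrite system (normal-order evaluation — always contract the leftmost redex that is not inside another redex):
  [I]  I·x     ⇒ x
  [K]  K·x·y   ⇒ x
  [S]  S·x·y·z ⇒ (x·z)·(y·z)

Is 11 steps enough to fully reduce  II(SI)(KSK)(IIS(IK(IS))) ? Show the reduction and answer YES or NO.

  start: II(SI)(KSK)(IIS(IK(IS)))
  step 1: I(SI)(KSK)(IIS(IK(IS)))
  step 2: SI(KSK)(IIS(IK(IS)))
  step 3: I(IIS(IK(IS)))(KSK(IIS(IK(IS))))
  step 4: IIS(IK(IS))(KSK(IIS(IK(IS))))
  step 5: IS(IK(IS))(KSK(IIS(IK(IS))))
  step 6: S(IK(IS))(KSK(IIS(IK(IS))))
  step 7: S(K(IS))(KSK(IIS(IK(IS))))
  step 8: S(KS)(KSK(IIS(IK(IS))))
  step 9: S(KS)(S(IIS(IK(IS))))
  step 10: S(KS)(S(IS(IK(IS))))
  step 11: S(KS)(S(S(IK(IS))))

Answer: NO — after 11 steps the term is S(KS)(S(S(IK(IS)))), not yet normal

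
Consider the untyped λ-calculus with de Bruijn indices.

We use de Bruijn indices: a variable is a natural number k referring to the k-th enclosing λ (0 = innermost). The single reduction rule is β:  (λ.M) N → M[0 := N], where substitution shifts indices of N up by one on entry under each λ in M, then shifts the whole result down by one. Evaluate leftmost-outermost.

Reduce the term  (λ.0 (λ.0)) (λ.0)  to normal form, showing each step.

Answer: normal form = λ.0  (in 2 steps)

Working:
  start: (λ.0 (λ.0)) (λ.0)
  step 1: (λ.0) (λ.0)
  step 2: λ.0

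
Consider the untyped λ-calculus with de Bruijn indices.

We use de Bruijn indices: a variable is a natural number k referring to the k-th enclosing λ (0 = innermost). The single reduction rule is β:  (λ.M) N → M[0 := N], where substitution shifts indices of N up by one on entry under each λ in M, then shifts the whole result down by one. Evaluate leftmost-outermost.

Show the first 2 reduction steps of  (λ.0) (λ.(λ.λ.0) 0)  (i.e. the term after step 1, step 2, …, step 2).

  start: (λ.0) (λ.(λ.λ.0) 0)
  step 1: λ.(λ.λ.0) 0
  step 2: λ.λ.0

Answer: after 2 steps: λ.λ.0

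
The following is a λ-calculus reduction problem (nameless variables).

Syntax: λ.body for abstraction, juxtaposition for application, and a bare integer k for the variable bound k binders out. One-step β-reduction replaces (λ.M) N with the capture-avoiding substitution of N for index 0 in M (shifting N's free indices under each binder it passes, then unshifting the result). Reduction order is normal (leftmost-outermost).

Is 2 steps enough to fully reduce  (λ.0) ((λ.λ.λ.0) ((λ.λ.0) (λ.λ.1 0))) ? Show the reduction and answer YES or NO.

  start: (λ.0) ((λ.λ.λ.0) ((λ.λ.0) (λ.λ.1 0)))
  →1  (λ.λ.λ.0) ((λ.λ.0) (λ.λ.1 0))
  →2  λ.λ.0

Answer: YES — reaches normal form λ.λ.0 in 2 ≤ 2 steps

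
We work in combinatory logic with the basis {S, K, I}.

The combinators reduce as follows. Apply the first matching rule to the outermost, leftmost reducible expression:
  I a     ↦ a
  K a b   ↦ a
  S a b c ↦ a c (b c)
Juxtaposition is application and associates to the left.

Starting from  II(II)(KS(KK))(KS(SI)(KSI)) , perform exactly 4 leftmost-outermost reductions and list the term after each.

Answer: after 4 steps: KS(KK)(KS(SI)(KSI))

Derivation:
  start: II(II)(KS(KK))(KS(SI)(KSI))
  step 1: I(II)(KS(KK))(KS(SI)(KSI))
  step 2: II(KS(KK))(KS(SI)(KSI))
  step 3: I(KS(KK))(KS(SI)(KSI))
  step 4: KS(KK)(KS(SI)(KSI))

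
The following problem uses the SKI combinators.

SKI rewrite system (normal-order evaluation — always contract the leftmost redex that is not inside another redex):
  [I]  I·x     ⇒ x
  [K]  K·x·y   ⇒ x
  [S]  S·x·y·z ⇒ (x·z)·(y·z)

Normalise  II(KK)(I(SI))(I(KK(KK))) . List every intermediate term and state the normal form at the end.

  start: II(KK)(I(SI))(I(KK(KK)))
  step 1: I(KK)(I(SI))(I(KK(KK)))
  step 2: KK(I(SI))(I(KK(KK)))
  step 3: K(I(KK(KK)))
  step 4: K(KK(KK))
  step 5: KK

Answer: normal form = KK  (in 5 steps)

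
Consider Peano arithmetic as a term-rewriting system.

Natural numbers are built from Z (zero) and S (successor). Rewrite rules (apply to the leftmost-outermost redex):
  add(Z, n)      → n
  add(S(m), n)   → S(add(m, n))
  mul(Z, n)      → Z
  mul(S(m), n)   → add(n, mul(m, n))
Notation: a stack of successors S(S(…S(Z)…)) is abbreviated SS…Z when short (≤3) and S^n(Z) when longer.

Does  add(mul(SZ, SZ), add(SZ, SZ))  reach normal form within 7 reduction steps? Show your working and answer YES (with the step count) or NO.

  start: add(mul(SZ, SZ), add(SZ, SZ))
  →1  add(add(SZ, mul(Z, SZ)), add(SZ, SZ))
  →2  add(S(add(Z, mul(Z, SZ))), add(SZ, SZ))
  →3  S(add(add(Z, mul(Z, SZ)), add(SZ, SZ)))
  →4  S(add(mul(Z, SZ), add(SZ, SZ)))
  →5  S(add(Z, add(SZ, SZ)))
  →6  S(add(SZ, SZ))
  →7  S(S(add(Z, SZ)))

Answer: NO — after 7 steps the term is S(S(add(Z, SZ))), not yet normal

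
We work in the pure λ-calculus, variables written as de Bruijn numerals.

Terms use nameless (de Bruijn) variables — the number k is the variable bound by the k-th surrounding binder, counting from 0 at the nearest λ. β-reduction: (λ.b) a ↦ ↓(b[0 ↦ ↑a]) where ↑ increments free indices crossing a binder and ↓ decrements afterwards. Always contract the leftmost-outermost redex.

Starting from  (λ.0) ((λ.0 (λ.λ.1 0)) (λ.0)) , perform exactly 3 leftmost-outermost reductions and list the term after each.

  start: (λ.0) ((λ.0 (λ.λ.1 0)) (λ.0))
  step 1: (λ.0 (λ.λ.1 0)) (λ.0)
  step 2: (λ.0) (λ.λ.1 0)
  step 3: λ.λ.1 0

Answer: after 3 steps: λ.λ.1 0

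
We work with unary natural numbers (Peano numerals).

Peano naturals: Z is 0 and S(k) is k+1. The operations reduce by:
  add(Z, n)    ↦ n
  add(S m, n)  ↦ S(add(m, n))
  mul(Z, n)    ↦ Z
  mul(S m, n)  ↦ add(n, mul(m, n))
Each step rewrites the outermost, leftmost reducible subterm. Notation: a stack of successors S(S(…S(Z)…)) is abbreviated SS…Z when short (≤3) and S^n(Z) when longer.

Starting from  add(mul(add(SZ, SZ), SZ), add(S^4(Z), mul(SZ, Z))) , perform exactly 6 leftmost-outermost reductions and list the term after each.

Answer: after 6 steps: S(add(mul(SZ, SZ), add(S^4(Z), mul(SZ, Z))))

Reduction:
  start: add(mul(add(SZ, SZ), SZ), add(S^4(Z), mul(SZ, Z)))
  →1  add(mul(S(add(Z, SZ)), SZ), add(S^4(Z), mul(SZ, Z)))
  →2  add(add(SZ, mul(add(Z, SZ), SZ)), add(S^4(Z), mul(SZ, Z)))
  →3  add(S(add(Z, mul(add(Z, SZ), SZ))), add(S^4(Z), mul(SZ, Z)))
  →4  S(add(add(Z, mul(add(Z, SZ), SZ)), add(S^4(Z), mul(SZ, Z))))
  →5  S(add(mul(add(Z, SZ), SZ), add(S^4(Z), mul(SZ, Z))))
  →6  S(add(mul(SZ, SZ), add(S^4(Z), mul(SZ, Z))))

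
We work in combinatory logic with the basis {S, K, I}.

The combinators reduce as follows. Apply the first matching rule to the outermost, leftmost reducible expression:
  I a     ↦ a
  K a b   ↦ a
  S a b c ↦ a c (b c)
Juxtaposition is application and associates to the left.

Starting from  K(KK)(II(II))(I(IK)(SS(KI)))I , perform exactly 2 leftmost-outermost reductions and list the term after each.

Answer: after 2 steps: KI

Reduction:
  start: K(KK)(II(II))(I(IK)(SS(KI)))I
  [1] KK(I(IK)(SS(KI)))I
  [2] KI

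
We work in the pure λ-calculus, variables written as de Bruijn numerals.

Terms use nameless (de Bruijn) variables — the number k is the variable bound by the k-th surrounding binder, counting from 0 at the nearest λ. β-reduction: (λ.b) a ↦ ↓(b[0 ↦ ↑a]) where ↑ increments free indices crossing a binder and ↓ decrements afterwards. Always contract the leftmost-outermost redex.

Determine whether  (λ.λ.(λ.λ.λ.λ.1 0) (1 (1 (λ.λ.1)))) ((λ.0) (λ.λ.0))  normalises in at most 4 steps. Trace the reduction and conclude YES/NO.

  start: (λ.λ.(λ.λ.λ.λ.1 0) (1 (1 (λ.λ.1)))) ((λ.0) (λ.λ.0))
  →1  λ.(λ.λ.λ.λ.1 0) ((λ.0) (λ.λ.0) ((λ.0) (λ.λ.0) (λ.λ.1)))
  →2  λ.λ.λ.λ.1 0

Answer: YES — reaches normal form λ.λ.λ.λ.1 0 in 2 ≤ 4 steps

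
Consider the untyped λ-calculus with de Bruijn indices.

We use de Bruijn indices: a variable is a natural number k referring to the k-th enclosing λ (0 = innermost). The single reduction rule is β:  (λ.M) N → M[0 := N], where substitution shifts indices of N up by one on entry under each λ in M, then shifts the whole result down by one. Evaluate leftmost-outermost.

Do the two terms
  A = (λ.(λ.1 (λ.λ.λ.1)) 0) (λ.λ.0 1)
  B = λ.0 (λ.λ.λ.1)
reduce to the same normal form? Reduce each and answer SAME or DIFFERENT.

Term A:
  start: (λ.(λ.1 (λ.λ.λ.1)) 0) (λ.λ.0 1)
  →1  (λ.(λ.λ.0 1) (λ.λ.λ.1)) (λ.λ.0 1)
  →2  (λ.λ.0 1) (λ.λ.λ.1)
  →3  λ.0 (λ.λ.λ.1)

Term B:
  start: λ.0 (λ.λ.λ.1)

Answer: SAME — A ⇓ λ.0 (λ.λ.λ.1), B ⇓ λ.0 (λ.λ.λ.1)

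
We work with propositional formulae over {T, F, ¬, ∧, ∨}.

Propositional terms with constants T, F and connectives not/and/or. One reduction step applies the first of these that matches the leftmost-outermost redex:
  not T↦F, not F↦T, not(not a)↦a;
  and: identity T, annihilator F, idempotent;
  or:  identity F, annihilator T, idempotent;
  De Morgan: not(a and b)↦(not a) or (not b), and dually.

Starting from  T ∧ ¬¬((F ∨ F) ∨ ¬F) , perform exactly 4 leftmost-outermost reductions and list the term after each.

  start: T ∧ ¬¬((F ∨ F) ∨ ¬F)
  →1  ¬¬((F ∨ F) ∨ ¬F)
  →2  (F ∨ F) ∨ ¬F
  →3  F ∨ ¬F
  →4  ¬F

Answer: after 4 steps: ¬F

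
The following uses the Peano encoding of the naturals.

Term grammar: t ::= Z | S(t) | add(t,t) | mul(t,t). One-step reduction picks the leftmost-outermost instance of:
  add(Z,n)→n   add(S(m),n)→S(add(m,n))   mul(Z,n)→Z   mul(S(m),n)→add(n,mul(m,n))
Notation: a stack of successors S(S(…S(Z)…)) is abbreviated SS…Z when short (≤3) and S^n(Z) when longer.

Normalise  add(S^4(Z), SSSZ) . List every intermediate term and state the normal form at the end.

  start: add(S^4(Z), SSSZ)
  step 1: S(add(SSSZ, SSSZ))
  step 2: S(S(add(SSZ, SSSZ)))
  step 3: S(S(S(add(SZ, SSSZ))))
  step 4: S(S(S(S(add(Z, SSSZ)))))
  step 5: S^7(Z)

Answer: normal form = S^7(Z)  (in 5 steps)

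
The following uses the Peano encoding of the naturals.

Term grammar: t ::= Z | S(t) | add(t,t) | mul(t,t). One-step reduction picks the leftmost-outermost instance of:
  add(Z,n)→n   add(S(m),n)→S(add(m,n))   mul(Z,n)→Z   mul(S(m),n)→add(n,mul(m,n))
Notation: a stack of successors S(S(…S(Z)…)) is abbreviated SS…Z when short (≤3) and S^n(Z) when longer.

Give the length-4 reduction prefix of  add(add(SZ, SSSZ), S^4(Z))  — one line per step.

Answer: after 4 steps: S(S(add(SSZ, S^4(Z))))

Derivation:
  start: add(add(SZ, SSSZ), S^4(Z))
  step 1: add(S(add(Z, SSSZ)), S^4(Z))
  step 2: S(add(add(Z, SSSZ), S^4(Z)))
  step 3: S(add(SSSZ, S^4(Z)))
  step 4: S(S(add(SSZ, S^4(Z))))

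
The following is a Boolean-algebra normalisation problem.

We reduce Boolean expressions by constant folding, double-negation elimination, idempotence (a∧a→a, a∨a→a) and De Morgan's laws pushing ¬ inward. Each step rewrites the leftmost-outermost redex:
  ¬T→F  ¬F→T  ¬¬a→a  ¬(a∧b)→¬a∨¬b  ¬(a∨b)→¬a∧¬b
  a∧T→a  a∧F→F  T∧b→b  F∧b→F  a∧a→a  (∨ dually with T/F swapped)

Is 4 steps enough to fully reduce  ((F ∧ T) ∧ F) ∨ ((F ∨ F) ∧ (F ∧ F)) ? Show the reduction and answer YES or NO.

  start: ((F ∧ T) ∧ F) ∨ ((F ∨ F) ∧ (F ∧ F))
  →1  F ∨ ((F ∨ F) ∧ (F ∧ F))
  →2  (F ∨ F) ∧ (F ∧ F)
  →3  F ∧ (F ∧ F)
  →4  F

Answer: YES — reaches normal form F in 4 ≤ 4 steps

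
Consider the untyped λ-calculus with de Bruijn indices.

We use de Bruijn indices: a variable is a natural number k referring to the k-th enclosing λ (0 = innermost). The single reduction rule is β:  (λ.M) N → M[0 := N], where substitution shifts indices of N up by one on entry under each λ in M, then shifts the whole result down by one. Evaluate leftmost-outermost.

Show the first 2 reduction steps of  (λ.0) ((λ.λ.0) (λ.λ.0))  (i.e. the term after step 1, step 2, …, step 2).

Answer: after 2 steps: λ.0

Working:
  start: (λ.0) ((λ.λ.0) (λ.λ.0))
  →1  (λ.λ.0) (λ.λ.0)
  →2  λ.0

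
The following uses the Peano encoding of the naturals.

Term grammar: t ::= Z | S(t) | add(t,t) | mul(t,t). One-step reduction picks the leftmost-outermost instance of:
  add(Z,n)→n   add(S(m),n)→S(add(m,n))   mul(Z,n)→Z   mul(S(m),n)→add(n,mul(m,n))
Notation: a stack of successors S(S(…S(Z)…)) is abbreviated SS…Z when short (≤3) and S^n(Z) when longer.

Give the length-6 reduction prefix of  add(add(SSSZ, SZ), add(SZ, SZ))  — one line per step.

  start: add(add(SSSZ, SZ), add(SZ, SZ))
  →1  add(S(add(SSZ, SZ)), add(SZ, SZ))
  →2  S(add(add(SSZ, SZ), add(SZ, SZ)))
  →3  S(add(S(add(SZ, SZ)), add(SZ, SZ)))
  →4  S(S(add(add(SZ, SZ), add(SZ, SZ))))
  →5  S(S(add(S(add(Z, SZ)), add(SZ, SZ))))
  →6  S(S(S(add(add(Z, SZ), add(SZ, SZ)))))

Answer: after 6 steps: S(S(S(add(add(Z, SZ), add(SZ, SZ)))))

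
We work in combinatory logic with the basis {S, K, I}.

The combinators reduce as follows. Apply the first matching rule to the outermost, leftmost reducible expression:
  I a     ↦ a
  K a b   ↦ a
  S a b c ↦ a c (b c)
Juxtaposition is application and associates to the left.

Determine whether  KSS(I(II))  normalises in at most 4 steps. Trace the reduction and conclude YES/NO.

Answer: YES — reaches normal form SI in 3 ≤ 4 steps

Working:
  start: KSS(I(II))
  [1] S(I(II))
  [2] S(II)
  [3] SI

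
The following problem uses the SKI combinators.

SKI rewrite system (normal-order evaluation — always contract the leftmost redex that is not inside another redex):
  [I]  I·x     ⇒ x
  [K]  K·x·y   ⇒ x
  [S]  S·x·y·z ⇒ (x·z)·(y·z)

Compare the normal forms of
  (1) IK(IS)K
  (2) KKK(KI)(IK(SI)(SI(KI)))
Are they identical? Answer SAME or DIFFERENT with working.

Term A:
  start: IK(IS)K
  step 1: K(IS)K
  step 2: IS
  step 3: S

Term B:
  start: KKK(KI)(IK(SI)(SI(KI)))
  step 1: K(KI)(IK(SI)(SI(KI)))
  step 2: KI

Answer: DIFFERENT — A ⇓ S, B ⇓ KI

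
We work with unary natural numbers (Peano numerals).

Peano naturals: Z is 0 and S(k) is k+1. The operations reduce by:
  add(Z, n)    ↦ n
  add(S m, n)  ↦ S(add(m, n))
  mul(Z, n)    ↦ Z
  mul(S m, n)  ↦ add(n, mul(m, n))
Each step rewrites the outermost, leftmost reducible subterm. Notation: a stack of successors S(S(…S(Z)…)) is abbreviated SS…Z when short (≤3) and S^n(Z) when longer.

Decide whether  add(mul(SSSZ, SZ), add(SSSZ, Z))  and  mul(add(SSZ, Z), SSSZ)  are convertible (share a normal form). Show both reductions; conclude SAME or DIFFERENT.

Answer: SAME — A ⇓ S^6(Z), B ⇓ S^6(Z)

Working:
Term A:
  start: add(mul(SSSZ, SZ), add(SSSZ, Z))
  →1  add(add(SZ, mul(SSZ, SZ)), add(SSSZ, Z))
  →2  add(S(add(Z, mul(SSZ, SZ))), add(SSSZ, Z))
  →3  S(add(add(Z, mul(SSZ, SZ)), add(SSSZ, Z)))
  →4  S(add(mul(SSZ, SZ), add(SSSZ, Z)))
  →5  S(add(add(SZ, mul(SZ, SZ)), add(SSSZ, Z)))
  →6  S(add(S(add(Z, mul(SZ, SZ))), add(SSSZ, Z)))
  →7  S(S(add(add(Z, mul(SZ, SZ)), add(SSSZ, Z))))
  →8  S(S(add(mul(SZ, SZ), add(SSSZ, Z))))
  →9  S(S(add(add(SZ, mul(Z, SZ)), add(SSSZ, Z))))
  →10  S(S(add(S(add(Z, mul(Z, SZ))), add(SSSZ, Z))))
  →11  S(S(S(add(add(Z, mul(Z, SZ)), add(SSSZ, Z)))))
  →12  S(S(S(add(mul(Z, SZ), add(SSSZ, Z)))))
  →13  S(S(S(add(Z, add(SSSZ, Z)))))
  →14  S(S(S(add(SSSZ, Z))))
  →15  S(S(S(S(add(SSZ, Z)))))
  →16  S(S(S(S(S(add(SZ, Z))))))
  →17  S(S(S(S(S(S(add(Z, Z)))))))
  →18  S^6(Z)

Term B:
  start: mul(add(SSZ, Z), SSSZ)
  →1  mul(S(add(SZ, Z)), SSSZ)
  →2  add(SSSZ, mul(add(SZ, Z), SSSZ))
  →3  S(add(SSZ, mul(add(SZ, Z), SSSZ)))
  →4  S(S(add(SZ, mul(add(SZ, Z), SSSZ))))
  →5  S(S(S(add(Z, mul(add(SZ, Z), SSSZ)))))
  →6  S(S(S(mul(add(SZ, Z), SSSZ))))
  →7  S(S(S(mul(S(add(Z, Z)), SSSZ))))
  →8  S(S(S(add(SSSZ, mul(add(Z, Z), SSSZ)))))
  →9  S(S(S(S(add(SSZ, mul(add(Z, Z), SSSZ))))))
  →10  S(S(S(S(S(add(SZ, mul(add(Z, Z), SSSZ)))))))
  →11  S(S(S(S(S(S(add(Z, mul(add(Z, Z), SSSZ))))))))
  →12  S(S(S(S(S(S(mul(add(Z, Z), SSSZ)))))))
  →13  S(S(S(S(S(S(mul(Z, SSSZ)))))))
  →14  S^6(Z)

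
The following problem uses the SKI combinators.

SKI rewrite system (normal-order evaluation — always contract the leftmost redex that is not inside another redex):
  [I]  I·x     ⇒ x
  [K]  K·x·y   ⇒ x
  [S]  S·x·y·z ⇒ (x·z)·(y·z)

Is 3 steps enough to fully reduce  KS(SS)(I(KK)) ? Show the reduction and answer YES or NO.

Answer: YES — reaches normal form S(KK) in 2 ≤ 3 steps

Derivation:
  start: KS(SS)(I(KK))
  →1  S(I(KK))
  →2  S(KK)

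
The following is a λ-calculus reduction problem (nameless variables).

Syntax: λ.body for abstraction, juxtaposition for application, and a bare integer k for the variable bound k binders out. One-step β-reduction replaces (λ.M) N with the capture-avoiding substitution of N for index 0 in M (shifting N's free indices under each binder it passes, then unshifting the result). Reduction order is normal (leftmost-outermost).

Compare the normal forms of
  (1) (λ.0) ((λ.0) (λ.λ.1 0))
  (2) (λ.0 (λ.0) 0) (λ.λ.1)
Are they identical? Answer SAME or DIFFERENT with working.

Answer: DIFFERENT — A ⇓ λ.λ.1 0, B ⇓ λ.0

Reduction:
Term A:
  start: (λ.0) ((λ.0) (λ.λ.1 0))
  →1  (λ.0) (λ.λ.1 0)
  →2  λ.λ.1 0

Term B:
  start: (λ.0 (λ.0) 0) (λ.λ.1)
  →1  (λ.λ.1) (λ.0) (λ.λ.1)
  →2  (λ.λ.0) (λ.λ.1)
  →3  λ.0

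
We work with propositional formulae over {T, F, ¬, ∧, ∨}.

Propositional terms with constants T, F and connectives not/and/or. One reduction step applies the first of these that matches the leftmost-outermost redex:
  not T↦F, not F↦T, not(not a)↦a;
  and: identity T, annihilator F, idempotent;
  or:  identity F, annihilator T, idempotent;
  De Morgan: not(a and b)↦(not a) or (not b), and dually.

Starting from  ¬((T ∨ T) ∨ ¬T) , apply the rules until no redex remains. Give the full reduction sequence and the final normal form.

  start: ¬((T ∨ T) ∨ ¬T)
  →1  ¬(T ∨ T) ∧ ¬¬T
  →2  (¬T ∧ ¬T) ∧ ¬¬T
  →3  ¬T ∧ ¬¬T
  →4  F ∧ ¬¬T
  →5  F

Answer: normal form = F  (in 5 steps)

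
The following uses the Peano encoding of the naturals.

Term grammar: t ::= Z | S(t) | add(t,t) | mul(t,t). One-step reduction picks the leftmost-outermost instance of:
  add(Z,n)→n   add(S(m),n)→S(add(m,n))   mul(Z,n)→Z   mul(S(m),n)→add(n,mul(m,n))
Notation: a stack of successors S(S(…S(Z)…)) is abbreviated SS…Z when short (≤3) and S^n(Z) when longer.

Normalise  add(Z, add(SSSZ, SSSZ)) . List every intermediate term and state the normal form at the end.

Answer: normal form = S^6(Z)  (in 5 steps)

Derivation:
  start: add(Z, add(SSSZ, SSSZ))
  →1  add(SSSZ, SSSZ)
  →2  S(add(SSZ, SSSZ))
  →3  S(S(add(SZ, SSSZ)))
  →4  S(S(S(add(Z, SSSZ))))
  →5  S^6(Z)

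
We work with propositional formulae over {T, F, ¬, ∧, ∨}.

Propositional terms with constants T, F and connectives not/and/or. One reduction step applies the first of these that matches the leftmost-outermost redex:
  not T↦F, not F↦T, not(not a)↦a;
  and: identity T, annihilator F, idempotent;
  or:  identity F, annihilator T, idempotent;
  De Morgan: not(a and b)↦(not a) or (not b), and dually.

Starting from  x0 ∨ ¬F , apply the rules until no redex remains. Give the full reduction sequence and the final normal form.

Answer: normal form = T  (in 2 steps)

Reduction:
  start: x0 ∨ ¬F
  →1  x0 ∨ T
  →2  T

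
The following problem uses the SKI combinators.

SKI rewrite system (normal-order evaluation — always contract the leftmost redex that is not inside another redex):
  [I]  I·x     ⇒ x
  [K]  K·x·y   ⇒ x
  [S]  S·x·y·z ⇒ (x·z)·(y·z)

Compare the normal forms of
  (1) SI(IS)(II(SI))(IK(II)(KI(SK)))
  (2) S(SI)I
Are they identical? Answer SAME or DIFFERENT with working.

Answer: SAME — A ⇓ S(SI)I, B ⇓ S(SI)I

Working:
Term A:
  start: SI(IS)(II(SI))(IK(II)(KI(SK)))
  →1  I(II(SI))(IS(II(SI)))(IK(II)(KI(SK)))
  →2  II(SI)(IS(II(SI)))(IK(II)(KI(SK)))
  →3  I(SI)(IS(II(SI)))(IK(II)(KI(SK)))
  →4  SI(IS(II(SI)))(IK(II)(KI(SK)))
  →5  I(IK(II)(KI(SK)))(IS(II(SI))(IK(II)(KI(SK))))
  →6  IK(II)(KI(SK))(IS(II(SI))(IK(II)(KI(SK))))
  →7  K(II)(KI(SK))(IS(II(SI))(IK(II)(KI(SK))))
  →8  II(IS(II(SI))(IK(II)(KI(SK))))
  →9  I(IS(II(SI))(IK(II)(KI(SK))))
  →10  IS(II(SI))(IK(II)(KI(SK)))
  →11  S(II(SI))(IK(II)(KI(SK)))
  →12  S(I(SI))(IK(II)(KI(SK)))
  →13  S(SI)(IK(II)(KI(SK)))
  →14  S(SI)(K(II)(KI(SK)))
  →15  S(SI)(II)
  →16  S(SI)I

Term B:
  start: S(SI)I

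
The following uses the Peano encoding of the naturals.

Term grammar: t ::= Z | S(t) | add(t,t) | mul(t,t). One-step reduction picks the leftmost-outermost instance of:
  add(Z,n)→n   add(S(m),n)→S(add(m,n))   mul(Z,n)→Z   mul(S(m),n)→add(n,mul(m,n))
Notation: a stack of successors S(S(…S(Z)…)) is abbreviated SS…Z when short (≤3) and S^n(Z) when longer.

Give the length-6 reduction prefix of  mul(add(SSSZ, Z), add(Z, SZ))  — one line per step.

Answer: after 6 steps: S(mul(S(add(SZ, Z)), add(Z, SZ)))

Working:
  start: mul(add(SSSZ, Z), add(Z, SZ))
  →1  mul(S(add(SSZ, Z)), add(Z, SZ))
  →2  add(add(Z, SZ), mul(add(SSZ, Z), add(Z, SZ)))
  →3  add(SZ, mul(add(SSZ, Z), add(Z, SZ)))
  →4  S(add(Z, mul(add(SSZ, Z), add(Z, SZ))))
  →5  S(mul(add(SSZ, Z), add(Z, SZ)))
  →6  S(mul(S(add(SZ, Z)), add(Z, SZ)))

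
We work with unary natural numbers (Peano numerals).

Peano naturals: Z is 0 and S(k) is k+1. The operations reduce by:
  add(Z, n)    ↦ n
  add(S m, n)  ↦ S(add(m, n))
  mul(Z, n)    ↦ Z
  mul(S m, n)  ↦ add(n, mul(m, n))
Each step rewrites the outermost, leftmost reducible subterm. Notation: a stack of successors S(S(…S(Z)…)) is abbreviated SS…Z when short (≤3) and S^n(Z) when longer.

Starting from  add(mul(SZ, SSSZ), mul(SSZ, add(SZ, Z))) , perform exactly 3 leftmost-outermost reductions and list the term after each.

  start: add(mul(SZ, SSSZ), mul(SSZ, add(SZ, Z)))
  step 1: add(add(SSSZ, mul(Z, SSSZ)), mul(SSZ, add(SZ, Z)))
  step 2: add(S(add(SSZ, mul(Z, SSSZ))), mul(SSZ, add(SZ, Z)))
  step 3: S(add(add(SSZ, mul(Z, SSSZ)), mul(SSZ, add(SZ, Z))))

Answer: after 3 steps: S(add(add(SSZ, mul(Z, SSSZ)), mul(SSZ, add(SZ, Z))))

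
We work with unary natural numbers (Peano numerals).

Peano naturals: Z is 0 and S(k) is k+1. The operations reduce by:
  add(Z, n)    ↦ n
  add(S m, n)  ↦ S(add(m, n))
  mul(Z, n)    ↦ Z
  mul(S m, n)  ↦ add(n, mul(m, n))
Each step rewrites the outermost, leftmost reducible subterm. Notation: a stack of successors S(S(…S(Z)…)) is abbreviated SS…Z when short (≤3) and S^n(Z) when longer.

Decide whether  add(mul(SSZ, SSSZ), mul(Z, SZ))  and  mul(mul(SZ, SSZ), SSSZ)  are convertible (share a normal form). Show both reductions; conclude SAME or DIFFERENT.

Answer: SAME — A ⇓ S^6(Z), B ⇓ S^6(Z)

Reduction:
Term A:
  start: add(mul(SSZ, SSSZ), mul(Z, SZ))
  step 1: add(add(SSSZ, mul(SZ, SSSZ)), mul(Z, SZ))
  step 2: add(S(add(SSZ, mul(SZ, SSSZ))), mul(Z, SZ))
  step 3: S(add(add(SSZ, mul(SZ, SSSZ)), mul(Z, SZ)))
  step 4: S(add(S(add(SZ, mul(SZ, SSSZ))), mul(Z, SZ)))
  step 5: S(S(add(add(SZ, mul(SZ, SSSZ)), mul(Z, SZ))))
  step 6: S(S(add(S(add(Z, mul(SZ, SSSZ))), mul(Z, SZ))))
  step 7: S(S(S(add(add(Z, mul(SZ, SSSZ)), mul(Z, SZ)))))
  step 8: S(S(S(add(mul(SZ, SSSZ), mul(Z, SZ)))))
  step 9: S(S(S(add(add(SSSZ, mul(Z, SSSZ)), mul(Z, SZ)))))
  step 10: S(S(S(add(S(add(SSZ, mul(Z, SSSZ))), mul(Z, SZ)))))
  step 11: S(S(S(S(add(add(SSZ, mul(Z, SSSZ)), mul(Z, SZ))))))
  step 12: S(S(S(S(add(S(add(SZ, mul(Z, SSSZ))), mul(Z, SZ))))))
  step 13: S(S(S(S(S(add(add(SZ, mul(Z, SSSZ)), mul(Z, SZ)))))))
  step 14: S(S(S(S(S(add(S(add(Z, mul(Z, SSSZ))), mul(Z, SZ)))))))
  step 15: S(S(S(S(S(S(add(add(Z, mul(Z, SSSZ)), mul(Z, SZ))))))))
  step 16: S(S(S(S(S(S(add(mul(Z, SSSZ), mul(Z, SZ))))))))
  step 17: S(S(S(S(S(S(add(Z, mul(Z, SZ))))))))
  step 18: S(S(S(S(S(S(mul(Z, SZ)))))))
  step 19: S^6(Z)

Term B:
  start: mul(mul(SZ, SSZ), SSSZ)
  step 1: mul(add(SSZ, mul(Z, SSZ)), SSSZ)
  step 2: mul(S(add(SZ, mul(Z, SSZ))), SSSZ)
  step 3: add(SSSZ, mul(add(SZ, mul(Z, SSZ)), SSSZ))
  step 4: S(add(SSZ, mul(add(SZ, mul(Z, SSZ)), SSSZ)))
  step 5: S(S(add(SZ, mul(add(SZ, mul(Z, SSZ)), SSSZ))))
  step 6: S(S(S(add(Z, mul(add(SZ, mul(Z, SSZ)), SSSZ)))))
  step 7: S(S(S(mul(add(SZ, mul(Z, SSZ)), SSSZ))))
  step 8: S(S(S(mul(S(add(Z, mul(Z, SSZ))), SSSZ))))
  step 9: S(S(S(add(SSSZ, mul(add(Z, mul(Z, SSZ)), SSSZ)))))
  step 10: S(S(S(S(add(SSZ, mul(add(Z, mul(Z, SSZ)), SSSZ))))))
  step 11: S(S(S(S(S(add(SZ, mul(add(Z, mul(Z, SSZ)), SSSZ)))))))
  step 12: S(S(S(S(S(S(add(Z, mul(add(Z, mul(Z, SSZ)), SSSZ))))))))
  step 13: S(S(S(S(S(S(mul(add(Z, mul(Z, SSZ)), SSSZ)))))))
  step 14: S(S(S(S(S(S(mul(mul(Z, SSZ), SSSZ)))))))
  step 15: S(S(S(S(S(S(mul(Z, SSSZ)))))))
  step 16: S^6(Z)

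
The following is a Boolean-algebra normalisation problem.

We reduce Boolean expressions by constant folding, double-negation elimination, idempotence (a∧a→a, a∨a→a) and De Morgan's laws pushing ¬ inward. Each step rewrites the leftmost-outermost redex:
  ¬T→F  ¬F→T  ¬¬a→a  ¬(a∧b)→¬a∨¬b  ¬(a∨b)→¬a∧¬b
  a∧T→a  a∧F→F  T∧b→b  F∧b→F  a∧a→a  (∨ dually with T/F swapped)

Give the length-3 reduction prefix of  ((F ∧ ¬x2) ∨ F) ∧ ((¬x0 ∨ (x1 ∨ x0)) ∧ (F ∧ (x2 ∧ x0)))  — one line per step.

  start: ((F ∧ ¬x2) ∨ F) ∧ ((¬x0 ∨ (x1 ∨ x0)) ∧ (F ∧ (x2 ∧ x0)))
  →1  (F ∧ ¬x2) ∧ ((¬x0 ∨ (x1 ∨ x0)) ∧ (F ∧ (x2 ∧ x0)))
  →2  F ∧ ((¬x0 ∨ (x1 ∨ x0)) ∧ (F ∧ (x2 ∧ x0)))
  →3  F

Answer: after 3 steps: F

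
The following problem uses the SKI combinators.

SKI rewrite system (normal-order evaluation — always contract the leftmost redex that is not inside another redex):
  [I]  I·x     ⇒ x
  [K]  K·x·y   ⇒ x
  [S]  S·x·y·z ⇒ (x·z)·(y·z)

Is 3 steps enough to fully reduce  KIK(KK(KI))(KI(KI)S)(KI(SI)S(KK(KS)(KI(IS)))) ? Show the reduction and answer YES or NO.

Answer: NO — after 3 steps the term is K(KI(KI)S)(KI(SI)S(KK(KS)(KI(IS)))), not yet normal

Working:
  start: KIK(KK(KI))(KI(KI)S)(KI(SI)S(KK(KS)(KI(IS))))
  step 1: I(KK(KI))(KI(KI)S)(KI(SI)S(KK(KS)(KI(IS))))
  step 2: KK(KI)(KI(KI)S)(KI(SI)S(KK(KS)(KI(IS))))
  step 3: K(KI(KI)S)(KI(SI)S(KK(KS)(KI(IS))))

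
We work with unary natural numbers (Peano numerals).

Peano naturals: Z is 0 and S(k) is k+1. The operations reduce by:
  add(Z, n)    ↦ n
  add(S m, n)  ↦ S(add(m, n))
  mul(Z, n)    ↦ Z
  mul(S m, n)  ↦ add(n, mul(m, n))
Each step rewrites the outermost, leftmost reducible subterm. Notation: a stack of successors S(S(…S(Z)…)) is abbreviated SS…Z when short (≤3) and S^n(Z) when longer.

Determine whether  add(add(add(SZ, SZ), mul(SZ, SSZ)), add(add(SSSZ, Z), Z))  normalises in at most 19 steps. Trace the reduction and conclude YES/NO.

Answer: NO — after 19 steps the term is S(S(S(S(S(S(add(add(SZ, Z), Z))))))), not yet normal

Derivation:
  start: add(add(add(SZ, SZ), mul(SZ, SSZ)), add(add(SSSZ, Z), Z))
  [1] add(add(S(add(Z, SZ)), mul(SZ, SSZ)), add(add(SSSZ, Z), Z))
  [2] add(S(add(add(Z, SZ), mul(SZ, SSZ))), add(add(SSSZ, Z), Z))
  [3] S(add(add(add(Z, SZ), mul(SZ, SSZ)), add(add(SSSZ, Z), Z)))
  [4] S(add(add(SZ, mul(SZ, SSZ)), add(add(SSSZ, Z), Z)))
  [5] S(add(S(add(Z, mul(SZ, SSZ))), add(add(SSSZ, Z), Z)))
  [6] S(S(add(add(Z, mul(SZ, SSZ)), add(add(SSSZ, Z), Z))))
  [7] S(S(add(mul(SZ, SSZ), add(add(SSSZ, Z), Z))))
  [8] S(S(add(add(SSZ, mul(Z, SSZ)), add(add(SSSZ, Z), Z))))
  [9] S(S(add(S(add(SZ, mul(Z, SSZ))), add(add(SSSZ, Z), Z))))
  [10] S(S(S(add(add(SZ, mul(Z, SSZ)), add(add(SSSZ, Z), Z)))))
  [11] S(S(S(add(S(add(Z, mul(Z, SSZ))), add(add(SSSZ, Z), Z)))))
  [12] S(S(S(S(add(add(Z, mul(Z, SSZ)), add(add(SSSZ, Z), Z))))))
  [13] S(S(S(S(add(mul(Z, SSZ), add(add(SSSZ, Z), Z))))))
  [14] S(S(S(S(add(Z, add(add(SSSZ, Z), Z))))))
  [15] S(S(S(S(add(add(SSSZ, Z), Z)))))
  [16] S(S(S(S(add(S(add(SSZ, Z)), Z)))))
  [17] S(S(S(S(S(add(add(SSZ, Z), Z))))))
  [18] S(S(S(S(S(add(S(add(SZ, Z)), Z))))))
  [19] S(S(S(S(S(S(add(add(SZ, Z), Z)))))))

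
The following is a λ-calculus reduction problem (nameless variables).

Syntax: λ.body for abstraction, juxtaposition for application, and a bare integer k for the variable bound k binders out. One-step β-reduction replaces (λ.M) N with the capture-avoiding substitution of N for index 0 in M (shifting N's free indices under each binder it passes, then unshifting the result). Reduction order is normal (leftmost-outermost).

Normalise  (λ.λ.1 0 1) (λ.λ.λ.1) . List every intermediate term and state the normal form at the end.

  start: (λ.λ.1 0 1) (λ.λ.λ.1)
  →1  λ.(λ.λ.λ.1) 0 (λ.λ.λ.1)
  →2  λ.(λ.λ.1) (λ.λ.λ.1)
  →3  λ.λ.λ.λ.λ.1

Answer: normal form = λ.λ.λ.λ.λ.1  (in 3 steps)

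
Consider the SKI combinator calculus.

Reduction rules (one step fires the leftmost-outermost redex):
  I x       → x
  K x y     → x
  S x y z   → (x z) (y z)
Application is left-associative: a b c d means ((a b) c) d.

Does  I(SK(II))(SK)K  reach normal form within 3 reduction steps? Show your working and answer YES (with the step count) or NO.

Answer: YES — reaches normal form SKK in 3 ≤ 3 steps

Reduction:
  start: I(SK(II))(SK)K
  step 1: SK(II)(SK)K
  step 2: K(SK)(II(SK))K
  step 3: SKK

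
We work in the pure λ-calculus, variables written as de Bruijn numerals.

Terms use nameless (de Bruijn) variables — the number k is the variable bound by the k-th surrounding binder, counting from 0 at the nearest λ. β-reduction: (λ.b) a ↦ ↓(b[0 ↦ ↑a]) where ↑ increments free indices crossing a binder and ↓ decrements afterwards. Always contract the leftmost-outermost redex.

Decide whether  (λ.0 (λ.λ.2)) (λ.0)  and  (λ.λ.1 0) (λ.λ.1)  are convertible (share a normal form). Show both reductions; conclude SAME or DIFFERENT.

Term A:
  start: (λ.0 (λ.λ.2)) (λ.0)
  →1  (λ.0) (λ.λ.λ.0)
  →2  λ.λ.λ.0

Term B:
  start: (λ.λ.1 0) (λ.λ.1)
  →1  λ.(λ.λ.1) 0
  →2  λ.λ.1

Answer: DIFFERENT — A ⇓ λ.λ.λ.0, B ⇓ λ.λ.1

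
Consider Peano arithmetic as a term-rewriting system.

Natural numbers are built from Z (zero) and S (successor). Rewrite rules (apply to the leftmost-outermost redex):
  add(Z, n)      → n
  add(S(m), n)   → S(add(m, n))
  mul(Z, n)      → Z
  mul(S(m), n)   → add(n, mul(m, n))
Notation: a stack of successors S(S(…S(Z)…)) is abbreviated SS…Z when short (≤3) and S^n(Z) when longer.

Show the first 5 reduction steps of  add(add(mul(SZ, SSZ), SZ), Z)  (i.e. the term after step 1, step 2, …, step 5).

  start: add(add(mul(SZ, SSZ), SZ), Z)
  [1] add(add(add(SSZ, mul(Z, SSZ)), SZ), Z)
  [2] add(add(S(add(SZ, mul(Z, SSZ))), SZ), Z)
  [3] add(S(add(add(SZ, mul(Z, SSZ)), SZ)), Z)
  [4] S(add(add(add(SZ, mul(Z, SSZ)), SZ), Z))
  [5] S(add(add(S(add(Z, mul(Z, SSZ))), SZ), Z))

Answer: after 5 steps: S(add(add(S(add(Z, mul(Z, SSZ))), SZ), Z))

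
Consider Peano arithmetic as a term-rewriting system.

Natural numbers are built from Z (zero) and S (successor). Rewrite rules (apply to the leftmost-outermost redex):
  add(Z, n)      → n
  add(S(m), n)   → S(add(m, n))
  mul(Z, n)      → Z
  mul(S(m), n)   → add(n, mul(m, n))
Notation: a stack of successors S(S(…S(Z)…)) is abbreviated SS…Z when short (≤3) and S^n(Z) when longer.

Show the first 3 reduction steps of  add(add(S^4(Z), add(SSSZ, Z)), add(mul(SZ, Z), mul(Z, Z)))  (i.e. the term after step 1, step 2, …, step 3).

Answer: after 3 steps: S(add(S(add(SSZ, add(SSSZ, Z))), add(mul(SZ, Z), mul(Z, Z))))

Working:
  start: add(add(S^4(Z), add(SSSZ, Z)), add(mul(SZ, Z), mul(Z, Z)))
  [1] add(S(add(SSSZ, add(SSSZ, Z))), add(mul(SZ, Z), mul(Z, Z)))
  [2] S(add(add(SSSZ, add(SSSZ, Z)), add(mul(SZ, Z), mul(Z, Z))))
  [3] S(add(S(add(SSZ, add(SSSZ, Z))), add(mul(SZ, Z), mul(Z, Z))))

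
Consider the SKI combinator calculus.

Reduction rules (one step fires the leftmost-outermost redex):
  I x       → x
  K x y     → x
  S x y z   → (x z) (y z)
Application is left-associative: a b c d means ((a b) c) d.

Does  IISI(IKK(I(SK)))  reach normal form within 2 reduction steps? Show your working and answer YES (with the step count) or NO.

Answer: NO — after 2 steps the term is SI(IKK(I(SK))), not yet normal

Working:
  start: IISI(IKK(I(SK)))
  →1  ISI(IKK(I(SK)))
  →2  SI(IKK(I(SK)))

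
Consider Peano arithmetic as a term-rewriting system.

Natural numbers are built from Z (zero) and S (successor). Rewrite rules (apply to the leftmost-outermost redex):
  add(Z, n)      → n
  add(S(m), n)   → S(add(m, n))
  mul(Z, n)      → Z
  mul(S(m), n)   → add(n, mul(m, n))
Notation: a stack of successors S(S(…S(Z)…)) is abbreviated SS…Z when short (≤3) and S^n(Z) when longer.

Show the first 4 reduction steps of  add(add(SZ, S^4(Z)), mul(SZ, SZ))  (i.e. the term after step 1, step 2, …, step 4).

Answer: after 4 steps: S(S(add(SSSZ, mul(SZ, SZ))))

Derivation:
  start: add(add(SZ, S^4(Z)), mul(SZ, SZ))
  step 1: add(S(add(Z, S^4(Z))), mul(SZ, SZ))
  step 2: S(add(add(Z, S^4(Z)), mul(SZ, SZ)))
  step 3: S(add(S^4(Z), mul(SZ, SZ)))
  step 4: S(S(add(SSSZ, mul(SZ, SZ))))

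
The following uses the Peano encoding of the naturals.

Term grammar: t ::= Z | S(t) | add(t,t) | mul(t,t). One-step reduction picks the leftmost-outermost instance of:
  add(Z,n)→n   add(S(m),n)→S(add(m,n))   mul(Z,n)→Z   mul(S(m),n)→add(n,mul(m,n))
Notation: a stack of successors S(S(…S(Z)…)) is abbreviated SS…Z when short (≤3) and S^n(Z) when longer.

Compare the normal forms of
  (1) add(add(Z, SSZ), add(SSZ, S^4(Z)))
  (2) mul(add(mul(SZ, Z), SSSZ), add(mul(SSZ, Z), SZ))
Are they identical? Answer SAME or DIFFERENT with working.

Answer: DIFFERENT — A ⇓ S^8(Z), B ⇓ SSSZ

Working:
Term A:
  start: add(add(Z, SSZ), add(SSZ, S^4(Z)))
  step 1: add(SSZ, add(SSZ, S^4(Z)))
  step 2: S(add(SZ, add(SSZ, S^4(Z))))
  step 3: S(S(add(Z, add(SSZ, S^4(Z)))))
  step 4: S(S(add(SSZ, S^4(Z))))
  step 5: S(S(S(add(SZ, S^4(Z)))))
  step 6: S(S(S(S(add(Z, S^4(Z))))))
  step 7: S^8(Z)

Term B:
  start: mul(add(mul(SZ, Z), SSSZ), add(mul(SSZ, Z), SZ))
  step 1: mul(add(add(Z, mul(Z, Z)), SSSZ), add(mul(SSZ, Z), SZ))
  step 2: mul(add(mul(Z, Z), SSSZ), add(mul(SSZ, Z), SZ))
  step 3: mul(add(Z, SSSZ), add(mul(SSZ, Z), SZ))
  step 4: mul(SSSZ, add(mul(SSZ, Z), SZ))
  step 5: add(add(mul(SSZ, Z), SZ), mul(SSZ, add(mul(SSZ, Z), SZ)))
  step 6: add(add(add(Z, mul(SZ, Z)), SZ), mul(SSZ, add(mul(SSZ, Z), SZ)))
  step 7: add(add(mul(SZ, Z), SZ), mul(SSZ, add(mul(SSZ, Z), SZ)))
  step 8: add(add(add(Z, mul(Z, Z)), SZ), mul(SSZ, add(mul(SSZ, Z), SZ)))
  step 9: add(add(mul(Z, Z), SZ), mul(SSZ, add(mul(SSZ, Z), SZ)))
  step 10: add(add(Z, SZ), mul(SSZ, add(mul(SSZ, Z), SZ)))
  step 11: add(SZ, mul(SSZ, add(mul(SSZ, Z), SZ)))
  step 12: S(add(Z, mul(SSZ, add(mul(SSZ, Z), SZ))))
  step 13: S(mul(SSZ, add(mul(SSZ, Z), SZ)))
  step 14: S(add(add(mul(SSZ, Z), SZ), mul(SZ, add(mul(SSZ, Z), SZ))))
  step 15: S(add(add(add(Z, mul(SZ, Z)), SZ), mul(SZ, add(mul(SSZ, Z), SZ))))
  step 16: S(add(add(mul(SZ, Z), SZ), mul(SZ, add(mul(SSZ, Z), SZ))))
  step 17: S(add(add(add(Z, mul(Z, Z)), SZ), mul(SZ, add(mul(SSZ, Z), SZ))))
  step 18: S(add(add(mul(Z, Z), SZ), mul(SZ, add(mul(SSZ, Z), SZ))))
  step 19: S(add(add(Z, SZ), mul(SZ, add(mul(SSZ, Z), SZ))))
  step 20: S(add(SZ, mul(SZ, add(mul(SSZ, Z), SZ))))
  step 21: S(S(add(Z, mul(SZ, add(mul(SSZ, Z), SZ)))))
  step 22: S(S(mul(SZ, add(mul(SSZ, Z), SZ))))
  step 23: S(S(add(add(mul(SSZ, Z), SZ), mul(Z, add(mul(SSZ, Z), SZ)))))
  step 24: S(S(add(add(add(Z, mul(SZ, Z)), SZ), mul(Z, add(mul(SSZ, Z), SZ)))))
  step 25: S(S(add(add(mul(SZ, Z), SZ), mul(Z, add(mul(SSZ, Z), SZ)))))
  step 26: S(S(add(add(add(Z, mul(Z, Z)), SZ), mul(Z, add(mul(SSZ, Z), SZ)))))
  step 27: S(S(add(add(mul(Z, Z), SZ), mul(Z, add(mul(SSZ, Z), SZ)))))
  step 28: S(S(add(add(Z, SZ), mul(Z, add(mul(SSZ, Z), SZ)))))
  step 29: S(S(add(SZ, mul(Z, add(mul(SSZ, Z), SZ)))))
  step 30: S(S(S(add(Z, mul(Z, add(mul(SSZ, Z), SZ))))))
  step 31: S(S(S(mul(Z, add(mul(SSZ, Z), SZ)))))
  step 32: SSSZ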